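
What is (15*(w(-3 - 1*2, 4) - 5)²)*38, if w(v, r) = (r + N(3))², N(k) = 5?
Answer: 3292320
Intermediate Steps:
w(v, r) = (5 + r)² (w(v, r) = (r + 5)² = (5 + r)²)
(15*(w(-3 - 1*2, 4) - 5)²)*38 = (15*((5 + 4)² - 5)²)*38 = (15*(9² - 5)²)*38 = (15*(81 - 5)²)*38 = (15*76²)*38 = (15*5776)*38 = 86640*38 = 3292320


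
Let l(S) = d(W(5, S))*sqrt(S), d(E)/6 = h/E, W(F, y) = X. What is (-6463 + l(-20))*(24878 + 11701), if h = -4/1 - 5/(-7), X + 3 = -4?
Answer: -236410077 + 10095804*I*sqrt(5)/49 ≈ -2.3641e+8 + 4.6071e+5*I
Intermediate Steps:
X = -7 (X = -3 - 4 = -7)
h = -23/7 (h = -4*1 - 5*(-1/7) = -4 + 5/7 = -23/7 ≈ -3.2857)
W(F, y) = -7
d(E) = -138/(7*E) (d(E) = 6*(-23/(7*E)) = -138/(7*E))
l(S) = 138*sqrt(S)/49 (l(S) = (-138/7/(-7))*sqrt(S) = (-138/7*(-1/7))*sqrt(S) = 138*sqrt(S)/49)
(-6463 + l(-20))*(24878 + 11701) = (-6463 + 138*sqrt(-20)/49)*(24878 + 11701) = (-6463 + 138*(2*I*sqrt(5))/49)*36579 = (-6463 + 276*I*sqrt(5)/49)*36579 = -236410077 + 10095804*I*sqrt(5)/49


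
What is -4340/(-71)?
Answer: 4340/71 ≈ 61.127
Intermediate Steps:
-4340/(-71) = -4340*(-1)/71 = -217*(-20/71) = 4340/71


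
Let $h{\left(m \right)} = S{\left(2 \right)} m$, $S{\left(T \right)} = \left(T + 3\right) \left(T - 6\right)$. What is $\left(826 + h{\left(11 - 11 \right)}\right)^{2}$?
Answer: $682276$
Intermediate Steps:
$S{\left(T \right)} = \left(-6 + T\right) \left(3 + T\right)$ ($S{\left(T \right)} = \left(3 + T\right) \left(-6 + T\right) = \left(-6 + T\right) \left(3 + T\right)$)
$h{\left(m \right)} = - 20 m$ ($h{\left(m \right)} = \left(-18 + 2^{2} - 6\right) m = \left(-18 + 4 - 6\right) m = - 20 m$)
$\left(826 + h{\left(11 - 11 \right)}\right)^{2} = \left(826 - 20 \left(11 - 11\right)\right)^{2} = \left(826 - 0\right)^{2} = \left(826 + 0\right)^{2} = 826^{2} = 682276$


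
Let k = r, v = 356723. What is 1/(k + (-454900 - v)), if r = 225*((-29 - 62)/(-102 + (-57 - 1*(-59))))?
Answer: -4/3245673 ≈ -1.2324e-6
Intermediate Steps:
r = 819/4 (r = 225*(-91/(-102 + (-57 + 59))) = 225*(-91/(-102 + 2)) = 225*(-91/(-100)) = 225*(-91*(-1/100)) = 225*(91/100) = 819/4 ≈ 204.75)
k = 819/4 ≈ 204.75
1/(k + (-454900 - v)) = 1/(819/4 + (-454900 - 1*356723)) = 1/(819/4 + (-454900 - 356723)) = 1/(819/4 - 811623) = 1/(-3245673/4) = -4/3245673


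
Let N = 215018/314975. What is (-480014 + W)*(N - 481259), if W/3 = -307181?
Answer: 212454090724855399/314975 ≈ 6.7451e+11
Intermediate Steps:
N = 215018/314975 (N = 215018*(1/314975) = 215018/314975 ≈ 0.68265)
W = -921543 (W = 3*(-307181) = -921543)
(-480014 + W)*(N - 481259) = (-480014 - 921543)*(215018/314975 - 481259) = -1401557*(-151584338507/314975) = 212454090724855399/314975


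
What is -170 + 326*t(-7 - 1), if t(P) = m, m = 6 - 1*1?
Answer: 1460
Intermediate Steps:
m = 5 (m = 6 - 1 = 5)
t(P) = 5
-170 + 326*t(-7 - 1) = -170 + 326*5 = -170 + 1630 = 1460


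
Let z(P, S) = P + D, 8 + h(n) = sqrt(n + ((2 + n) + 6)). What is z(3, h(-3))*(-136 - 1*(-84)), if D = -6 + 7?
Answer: -208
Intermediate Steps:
h(n) = -8 + sqrt(8 + 2*n) (h(n) = -8 + sqrt(n + ((2 + n) + 6)) = -8 + sqrt(n + (8 + n)) = -8 + sqrt(8 + 2*n))
D = 1
z(P, S) = 1 + P (z(P, S) = P + 1 = 1 + P)
z(3, h(-3))*(-136 - 1*(-84)) = (1 + 3)*(-136 - 1*(-84)) = 4*(-136 + 84) = 4*(-52) = -208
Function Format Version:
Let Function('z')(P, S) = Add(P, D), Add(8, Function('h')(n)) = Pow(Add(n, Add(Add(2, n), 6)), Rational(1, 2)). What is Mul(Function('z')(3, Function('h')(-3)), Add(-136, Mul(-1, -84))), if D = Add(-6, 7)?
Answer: -208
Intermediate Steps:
Function('h')(n) = Add(-8, Pow(Add(8, Mul(2, n)), Rational(1, 2))) (Function('h')(n) = Add(-8, Pow(Add(n, Add(Add(2, n), 6)), Rational(1, 2))) = Add(-8, Pow(Add(n, Add(8, n)), Rational(1, 2))) = Add(-8, Pow(Add(8, Mul(2, n)), Rational(1, 2))))
D = 1
Function('z')(P, S) = Add(1, P) (Function('z')(P, S) = Add(P, 1) = Add(1, P))
Mul(Function('z')(3, Function('h')(-3)), Add(-136, Mul(-1, -84))) = Mul(Add(1, 3), Add(-136, Mul(-1, -84))) = Mul(4, Add(-136, 84)) = Mul(4, -52) = -208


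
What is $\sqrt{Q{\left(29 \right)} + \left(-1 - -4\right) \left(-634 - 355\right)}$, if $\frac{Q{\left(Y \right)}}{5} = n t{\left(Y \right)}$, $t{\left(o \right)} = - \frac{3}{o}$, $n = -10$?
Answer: $\frac{i \sqrt{2490897}}{29} \approx 54.423 i$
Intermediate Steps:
$Q{\left(Y \right)} = \frac{150}{Y}$ ($Q{\left(Y \right)} = 5 \left(- 10 \left(- \frac{3}{Y}\right)\right) = 5 \frac{30}{Y} = \frac{150}{Y}$)
$\sqrt{Q{\left(29 \right)} + \left(-1 - -4\right) \left(-634 - 355\right)} = \sqrt{\frac{150}{29} + \left(-1 - -4\right) \left(-634 - 355\right)} = \sqrt{150 \cdot \frac{1}{29} + \left(-1 + 4\right) \left(-989\right)} = \sqrt{\frac{150}{29} + 3 \left(-989\right)} = \sqrt{\frac{150}{29} - 2967} = \sqrt{- \frac{85893}{29}} = \frac{i \sqrt{2490897}}{29}$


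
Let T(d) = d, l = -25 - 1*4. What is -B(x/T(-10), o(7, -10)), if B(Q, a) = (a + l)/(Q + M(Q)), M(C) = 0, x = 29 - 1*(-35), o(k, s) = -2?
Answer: -155/32 ≈ -4.8438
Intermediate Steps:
x = 64 (x = 29 + 35 = 64)
l = -29 (l = -25 - 4 = -29)
B(Q, a) = (-29 + a)/Q (B(Q, a) = (a - 29)/(Q + 0) = (-29 + a)/Q)
-B(x/T(-10), o(7, -10)) = -(-29 - 2)/(64/(-10)) = -(-31)/(64*(-⅒)) = -(-31)/(-32/5) = -(-5)*(-31)/32 = -1*155/32 = -155/32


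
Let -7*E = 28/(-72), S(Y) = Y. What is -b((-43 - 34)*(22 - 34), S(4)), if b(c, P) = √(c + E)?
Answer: -√33266/6 ≈ -30.398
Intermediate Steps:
E = 1/18 (E = -4/(-72) = -4*(-1)/72 = -⅐*(-7/18) = 1/18 ≈ 0.055556)
b(c, P) = √(1/18 + c) (b(c, P) = √(c + 1/18) = √(1/18 + c))
-b((-43 - 34)*(22 - 34), S(4)) = -√(2 + 36*((-43 - 34)*(22 - 34)))/6 = -√(2 + 36*(-77*(-12)))/6 = -√(2 + 36*924)/6 = -√(2 + 33264)/6 = -√33266/6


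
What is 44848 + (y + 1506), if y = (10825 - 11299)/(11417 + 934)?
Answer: 190839260/4117 ≈ 46354.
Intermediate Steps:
y = -158/4117 (y = -474/12351 = -474*1/12351 = -158/4117 ≈ -0.038377)
44848 + (y + 1506) = 44848 + (-158/4117 + 1506) = 44848 + 6200044/4117 = 190839260/4117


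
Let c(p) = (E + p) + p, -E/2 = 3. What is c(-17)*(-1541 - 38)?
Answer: 63160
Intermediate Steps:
E = -6 (E = -2*3 = -6)
c(p) = -6 + 2*p (c(p) = (-6 + p) + p = -6 + 2*p)
c(-17)*(-1541 - 38) = (-6 + 2*(-17))*(-1541 - 38) = (-6 - 34)*(-1579) = -40*(-1579) = 63160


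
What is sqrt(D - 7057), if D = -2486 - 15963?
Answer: 3*I*sqrt(2834) ≈ 159.71*I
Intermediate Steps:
D = -18449
sqrt(D - 7057) = sqrt(-18449 - 7057) = sqrt(-25506) = 3*I*sqrt(2834)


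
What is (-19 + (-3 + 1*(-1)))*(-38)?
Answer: 874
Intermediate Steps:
(-19 + (-3 + 1*(-1)))*(-38) = (-19 + (-3 - 1))*(-38) = (-19 - 4)*(-38) = -23*(-38) = 874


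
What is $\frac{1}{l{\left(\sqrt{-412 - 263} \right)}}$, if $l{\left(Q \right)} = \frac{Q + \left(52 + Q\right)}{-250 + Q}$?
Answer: $- \frac{5825}{2702} + \frac{2070 i \sqrt{3}}{1351} \approx -2.1558 + 2.6538 i$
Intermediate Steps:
$l{\left(Q \right)} = \frac{52 + 2 Q}{-250 + Q}$
$\frac{1}{l{\left(\sqrt{-412 - 263} \right)}} = \frac{1}{2 \frac{1}{-250 + \sqrt{-412 - 263}} \left(26 + \sqrt{-412 - 263}\right)} = \frac{1}{2 \frac{1}{-250 + \sqrt{-675}} \left(26 + \sqrt{-675}\right)} = \frac{1}{2 \frac{1}{-250 + 15 i \sqrt{3}} \left(26 + 15 i \sqrt{3}\right)} = \frac{-250 + 15 i \sqrt{3}}{2 \left(26 + 15 i \sqrt{3}\right)}$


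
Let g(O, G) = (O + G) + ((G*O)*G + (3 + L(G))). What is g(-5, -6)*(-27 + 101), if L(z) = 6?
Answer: -13468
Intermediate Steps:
g(O, G) = 9 + G + O + O*G² (g(O, G) = (O + G) + ((G*O)*G + (3 + 6)) = (G + O) + (O*G² + 9) = (G + O) + (9 + O*G²) = 9 + G + O + O*G²)
g(-5, -6)*(-27 + 101) = (9 - 6 - 5 - 5*(-6)²)*(-27 + 101) = (9 - 6 - 5 - 5*36)*74 = (9 - 6 - 5 - 180)*74 = -182*74 = -13468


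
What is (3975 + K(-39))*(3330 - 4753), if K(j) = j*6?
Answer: -5323443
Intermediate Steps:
K(j) = 6*j
(3975 + K(-39))*(3330 - 4753) = (3975 + 6*(-39))*(3330 - 4753) = (3975 - 234)*(-1423) = 3741*(-1423) = -5323443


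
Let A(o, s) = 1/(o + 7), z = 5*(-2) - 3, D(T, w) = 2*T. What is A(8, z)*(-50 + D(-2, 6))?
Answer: -18/5 ≈ -3.6000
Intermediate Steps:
z = -13 (z = -10 - 3 = -13)
A(o, s) = 1/(7 + o)
A(8, z)*(-50 + D(-2, 6)) = (-50 + 2*(-2))/(7 + 8) = (-50 - 4)/15 = (1/15)*(-54) = -18/5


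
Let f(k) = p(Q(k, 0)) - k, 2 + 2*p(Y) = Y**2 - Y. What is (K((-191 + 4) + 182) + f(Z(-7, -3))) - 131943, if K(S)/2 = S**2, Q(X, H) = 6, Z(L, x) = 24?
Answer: -131903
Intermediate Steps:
p(Y) = -1 + Y**2/2 - Y/2 (p(Y) = -1 + (Y**2 - Y)/2 = -1 + (Y**2/2 - Y/2) = -1 + Y**2/2 - Y/2)
K(S) = 2*S**2
f(k) = 14 - k (f(k) = (-1 + (1/2)*6**2 - 1/2*6) - k = (-1 + (1/2)*36 - 3) - k = (-1 + 18 - 3) - k = 14 - k)
(K((-191 + 4) + 182) + f(Z(-7, -3))) - 131943 = (2*((-191 + 4) + 182)**2 + (14 - 1*24)) - 131943 = (2*(-187 + 182)**2 + (14 - 24)) - 131943 = (2*(-5)**2 - 10) - 131943 = (2*25 - 10) - 131943 = (50 - 10) - 131943 = 40 - 131943 = -131903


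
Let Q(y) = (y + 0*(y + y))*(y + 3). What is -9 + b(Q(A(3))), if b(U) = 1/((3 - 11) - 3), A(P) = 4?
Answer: -100/11 ≈ -9.0909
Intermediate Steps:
Q(y) = y*(3 + y) (Q(y) = (y + 0*(2*y))*(3 + y) = (y + 0)*(3 + y) = y*(3 + y))
b(U) = -1/11 (b(U) = 1/(-8 - 3) = 1/(-11) = -1/11)
-9 + b(Q(A(3))) = -9 - 1/11 = -100/11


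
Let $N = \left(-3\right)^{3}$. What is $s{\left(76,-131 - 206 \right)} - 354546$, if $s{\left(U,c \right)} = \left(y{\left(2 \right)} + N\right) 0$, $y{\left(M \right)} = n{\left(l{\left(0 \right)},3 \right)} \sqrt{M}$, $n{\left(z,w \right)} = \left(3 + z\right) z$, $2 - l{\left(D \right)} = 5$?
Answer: $-354546$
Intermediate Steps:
$N = -27$
$l{\left(D \right)} = -3$ ($l{\left(D \right)} = 2 - 5 = -3$)
$n{\left(z,w \right)} = z \left(3 + z\right)$
$y{\left(M \right)} = 0$ ($y{\left(M \right)} = - 3 \left(3 - 3\right) \sqrt{M} = \left(-3\right) 0 \sqrt{M} = 0 \sqrt{M} = 0$)
$s{\left(U,c \right)} = 0$ ($s{\left(U,c \right)} = \left(0 - 27\right) 0 = \left(-27\right) 0 = 0$)
$s{\left(76,-131 - 206 \right)} - 354546 = 0 - 354546 = -354546$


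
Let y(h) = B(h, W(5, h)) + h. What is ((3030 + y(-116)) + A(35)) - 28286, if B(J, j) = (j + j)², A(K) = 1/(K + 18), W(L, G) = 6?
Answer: -1337083/53 ≈ -25228.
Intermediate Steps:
A(K) = 1/(18 + K)
B(J, j) = 4*j² (B(J, j) = (2*j)² = 4*j²)
y(h) = 144 + h (y(h) = 4*6² + h = 4*36 + h = 144 + h)
((3030 + y(-116)) + A(35)) - 28286 = ((3030 + (144 - 116)) + 1/(18 + 35)) - 28286 = ((3030 + 28) + 1/53) - 28286 = (3058 + 1/53) - 28286 = 162075/53 - 28286 = -1337083/53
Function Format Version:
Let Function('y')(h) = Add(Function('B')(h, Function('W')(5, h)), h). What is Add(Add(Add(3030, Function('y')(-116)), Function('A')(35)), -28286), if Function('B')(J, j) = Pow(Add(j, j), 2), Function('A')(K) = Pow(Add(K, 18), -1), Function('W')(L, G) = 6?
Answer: Rational(-1337083, 53) ≈ -25228.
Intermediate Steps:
Function('A')(K) = Pow(Add(18, K), -1)
Function('B')(J, j) = Mul(4, Pow(j, 2)) (Function('B')(J, j) = Pow(Mul(2, j), 2) = Mul(4, Pow(j, 2)))
Function('y')(h) = Add(144, h) (Function('y')(h) = Add(Mul(4, Pow(6, 2)), h) = Add(Mul(4, 36), h) = Add(144, h))
Add(Add(Add(3030, Function('y')(-116)), Function('A')(35)), -28286) = Add(Add(Add(3030, Add(144, -116)), Pow(Add(18, 35), -1)), -28286) = Add(Add(Add(3030, 28), Pow(53, -1)), -28286) = Add(Add(3058, Rational(1, 53)), -28286) = Add(Rational(162075, 53), -28286) = Rational(-1337083, 53)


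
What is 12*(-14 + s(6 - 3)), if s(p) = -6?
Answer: -240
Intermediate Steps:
12*(-14 + s(6 - 3)) = 12*(-14 - 6) = 12*(-20) = -240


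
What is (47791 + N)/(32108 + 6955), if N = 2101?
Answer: 49892/39063 ≈ 1.2772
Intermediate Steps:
(47791 + N)/(32108 + 6955) = (47791 + 2101)/(32108 + 6955) = 49892/39063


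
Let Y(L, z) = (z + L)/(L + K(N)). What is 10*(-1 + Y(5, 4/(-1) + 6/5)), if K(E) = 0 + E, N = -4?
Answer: 12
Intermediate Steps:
K(E) = E
Y(L, z) = (L + z)/(-4 + L) (Y(L, z) = (z + L)/(L - 4) = (L + z)/(-4 + L))
10*(-1 + Y(5, 4/(-1) + 6/5)) = 10*(-1 + (5 + (4/(-1) + 6/5))/(-4 + 5)) = 10*(-1 + (5 + (4*(-1) + 6*(1/5)))/1) = 10*(-1 + 1*(5 + (-4 + 6/5))) = 10*(-1 + 1*(5 - 14/5)) = 10*(-1 + 1*(11/5)) = 10*(-1 + 11/5) = 10*(6/5) = 12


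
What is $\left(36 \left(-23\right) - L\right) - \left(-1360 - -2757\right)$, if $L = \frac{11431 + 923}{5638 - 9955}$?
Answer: $- \frac{3197657}{1439} \approx -2222.1$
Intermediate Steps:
$L = - \frac{4118}{1439}$ ($L = \frac{12354}{-4317} = 12354 \left(- \frac{1}{4317}\right) = - \frac{4118}{1439} \approx -2.8617$)
$\left(36 \left(-23\right) - L\right) - \left(-1360 - -2757\right) = \left(36 \left(-23\right) - - \frac{4118}{1439}\right) - \left(-1360 - -2757\right) = \left(-828 + \frac{4118}{1439}\right) - \left(-1360 + 2757\right) = - \frac{1187374}{1439} - 1397 = - \frac{3197657}{1439}$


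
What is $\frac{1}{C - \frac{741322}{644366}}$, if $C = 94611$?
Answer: $\frac{322183}{30481685152} \approx 1.057 \cdot 10^{-5}$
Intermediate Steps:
$\frac{1}{C - \frac{741322}{644366}} = \frac{1}{94611 - \frac{741322}{644366}} = \frac{1}{94611 - \frac{370661}{322183}} = \frac{1}{\frac{30481685152}{322183}} = \frac{322183}{30481685152}$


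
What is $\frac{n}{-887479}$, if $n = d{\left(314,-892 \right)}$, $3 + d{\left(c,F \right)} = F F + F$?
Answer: $- \frac{794769}{887479} \approx -0.89554$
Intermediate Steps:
$d{\left(c,F \right)} = -3 + F + F^{2}$ ($d{\left(c,F \right)} = -3 + \left(F F + F\right) = -3 + \left(F^{2} + F\right) = -3 + \left(F + F^{2}\right) = -3 + F + F^{2}$)
$n = 794769$ ($n = -3 - 892 + \left(-892\right)^{2} = -3 - 892 + 795664 = 794769$)
$\frac{n}{-887479} = \frac{794769}{-887479} = 794769 \left(- \frac{1}{887479}\right) = - \frac{794769}{887479}$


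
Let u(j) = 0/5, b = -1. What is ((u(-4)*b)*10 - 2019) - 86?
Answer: -2105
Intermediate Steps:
u(j) = 0 (u(j) = 0*(⅕) = 0)
((u(-4)*b)*10 - 2019) - 86 = ((0*(-1))*10 - 2019) - 86 = (0*10 - 2019) - 86 = (0 - 2019) - 86 = -2019 - 86 = -2105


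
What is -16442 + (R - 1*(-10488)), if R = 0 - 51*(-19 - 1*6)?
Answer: -4679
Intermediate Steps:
R = 1275 (R = 0 - 51*(-19 - 6) = 0 - 51*(-25) = 0 + 1275 = 1275)
-16442 + (R - 1*(-10488)) = -16442 + (1275 - 1*(-10488)) = -16442 + (1275 + 10488) = -16442 + 11763 = -4679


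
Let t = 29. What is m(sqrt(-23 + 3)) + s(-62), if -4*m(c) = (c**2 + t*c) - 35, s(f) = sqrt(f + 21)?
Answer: 55/4 + I*sqrt(41) - 29*I*sqrt(5)/2 ≈ 13.75 - 26.02*I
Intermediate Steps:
s(f) = sqrt(21 + f)
m(c) = 35/4 - 29*c/4 - c**2/4 (m(c) = -((c**2 + 29*c) - 35)/4 = -(-35 + c**2 + 29*c)/4 = 35/4 - 29*c/4 - c**2/4)
m(sqrt(-23 + 3)) + s(-62) = (35/4 - 29*sqrt(-23 + 3)/4 - (sqrt(-23 + 3))**2/4) + sqrt(21 - 62) = (35/4 - 29*I*sqrt(5)/2 - (sqrt(-20))**2/4) + sqrt(-41) = (35/4 - 29*I*sqrt(5)/2 - (2*I*sqrt(5))**2/4) + I*sqrt(41) = (35/4 - 29*I*sqrt(5)/2 - 1/4*(-20)) + I*sqrt(41) = (35/4 - 29*I*sqrt(5)/2 + 5) + I*sqrt(41) = (55/4 - 29*I*sqrt(5)/2) + I*sqrt(41) = 55/4 + I*sqrt(41) - 29*I*sqrt(5)/2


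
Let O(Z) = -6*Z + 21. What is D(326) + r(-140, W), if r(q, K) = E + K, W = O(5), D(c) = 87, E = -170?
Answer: -92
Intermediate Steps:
O(Z) = 21 - 6*Z
W = -9 (W = 21 - 6*5 = 21 - 30 = -9)
r(q, K) = -170 + K
D(326) + r(-140, W) = 87 + (-170 - 9) = 87 - 179 = -92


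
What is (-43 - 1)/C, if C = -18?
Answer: 22/9 ≈ 2.4444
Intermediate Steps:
(-43 - 1)/C = (-43 - 1)/(-18) = -44*(-1/18) = 22/9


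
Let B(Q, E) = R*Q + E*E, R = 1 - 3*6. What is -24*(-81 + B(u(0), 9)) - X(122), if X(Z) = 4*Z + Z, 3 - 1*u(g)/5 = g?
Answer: 5510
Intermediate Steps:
R = -17 (R = 1 - 18 = -17)
u(g) = 15 - 5*g
X(Z) = 5*Z
B(Q, E) = E² - 17*Q (B(Q, E) = -17*Q + E*E = -17*Q + E² = E² - 17*Q)
-24*(-81 + B(u(0), 9)) - X(122) = -24*(-81 + (9² - 17*(15 - 5*0))) - 5*122 = -24*(-81 + (81 - 17*(15 + 0))) - 1*610 = -24*(-81 + (81 - 17*15)) - 610 = -24*(-81 + (81 - 255)) - 610 = -24*(-81 - 174) - 610 = -24*(-255) - 610 = 6120 - 610 = 5510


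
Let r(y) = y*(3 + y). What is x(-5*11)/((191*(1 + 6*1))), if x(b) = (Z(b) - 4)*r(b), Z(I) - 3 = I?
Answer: -22880/191 ≈ -119.79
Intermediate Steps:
Z(I) = 3 + I
x(b) = b*(-1 + b)*(3 + b) (x(b) = ((3 + b) - 4)*(b*(3 + b)) = (-1 + b)*(b*(3 + b)) = b*(-1 + b)*(3 + b))
x(-5*11)/((191*(1 + 6*1))) = ((-5*11)*(-1 - 5*11)*(3 - 5*11))/((191*(1 + 6*1))) = (-55*(-1 - 55)*(3 - 55))/((191*(1 + 6))) = (-55*(-56)*(-52))/((191*7)) = -160160/1337 = -160160*1/1337 = -22880/191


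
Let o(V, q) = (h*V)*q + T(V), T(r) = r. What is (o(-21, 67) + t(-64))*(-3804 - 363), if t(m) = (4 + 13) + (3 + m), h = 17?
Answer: 99941328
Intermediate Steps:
o(V, q) = V + 17*V*q (o(V, q) = (17*V)*q + V = 17*V*q + V = V + 17*V*q)
t(m) = 20 + m (t(m) = 17 + (3 + m) = 20 + m)
(o(-21, 67) + t(-64))*(-3804 - 363) = (-21*(1 + 17*67) + (20 - 64))*(-3804 - 363) = (-21*(1 + 1139) - 44)*(-4167) = (-21*1140 - 44)*(-4167) = (-23940 - 44)*(-4167) = -23984*(-4167) = 99941328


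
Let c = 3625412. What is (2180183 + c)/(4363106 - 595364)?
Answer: 5805595/3767742 ≈ 1.5409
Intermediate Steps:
(2180183 + c)/(4363106 - 595364) = (2180183 + 3625412)/(4363106 - 595364) = 5805595/3767742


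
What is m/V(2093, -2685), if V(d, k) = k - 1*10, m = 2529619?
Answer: -2529619/2695 ≈ -938.63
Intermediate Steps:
V(d, k) = -10 + k (V(d, k) = k - 10 = -10 + k)
m/V(2093, -2685) = 2529619/(-10 - 2685) = 2529619/(-2695) = 2529619*(-1/2695) = -2529619/2695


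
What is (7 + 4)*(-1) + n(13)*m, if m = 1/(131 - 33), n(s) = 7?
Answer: -153/14 ≈ -10.929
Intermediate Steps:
m = 1/98 ≈ 0.010204
(7 + 4)*(-1) + n(13)*m = (7 + 4)*(-1) + 7*(1/98) = 11*(-1) + 1/14 = -11 + 1/14 = -153/14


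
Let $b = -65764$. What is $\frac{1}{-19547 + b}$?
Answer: $- \frac{1}{85311} \approx -1.1722 \cdot 10^{-5}$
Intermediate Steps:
$\frac{1}{-19547 + b} = \frac{1}{-19547 - 65764} = \frac{1}{-85311} = - \frac{1}{85311}$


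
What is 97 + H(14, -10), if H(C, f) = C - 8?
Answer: 103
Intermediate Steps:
H(C, f) = -8 + C
97 + H(14, -10) = 97 + (-8 + 14) = 97 + 6 = 103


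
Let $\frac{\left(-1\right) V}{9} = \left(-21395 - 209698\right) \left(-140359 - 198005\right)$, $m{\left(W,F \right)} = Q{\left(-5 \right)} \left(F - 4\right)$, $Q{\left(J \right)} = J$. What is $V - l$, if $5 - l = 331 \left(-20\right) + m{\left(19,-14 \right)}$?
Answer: $-703741973203$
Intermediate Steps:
$m{\left(W,F \right)} = 20 - 5 F$ ($m{\left(W,F \right)} = - 5 \left(F - 4\right) = - 5 \left(-4 + F\right) = 20 - 5 F$)
$l = 6535$ ($l = 5 - \left(331 \left(-20\right) + \left(20 - -70\right)\right) = 5 - \left(-6620 + \left(20 + 70\right)\right) = 5 - \left(-6620 + 90\right) = 5 - -6530 = 5 + 6530 = 6535$)
$V = -703741966668$ ($V = - 9 \left(-21395 - 209698\right) \left(-140359 - 198005\right) = - 9 \left(\left(-231093\right) \left(-338364\right)\right) = \left(-9\right) 78193551852 = -703741966668$)
$V - l = -703741966668 - 6535 = -703741973203$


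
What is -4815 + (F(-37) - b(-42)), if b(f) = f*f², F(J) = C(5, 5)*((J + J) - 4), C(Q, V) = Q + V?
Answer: 68493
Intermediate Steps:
F(J) = -40 + 20*J (F(J) = (5 + 5)*((J + J) - 4) = 10*(2*J - 4) = 10*(-4 + 2*J) = -40 + 20*J)
b(f) = f³
-4815 + (F(-37) - b(-42)) = -4815 + ((-40 + 20*(-37)) - 1*(-42)³) = -4815 + ((-40 - 740) - 1*(-74088)) = -4815 + (-780 + 74088) = -4815 + 73308 = 68493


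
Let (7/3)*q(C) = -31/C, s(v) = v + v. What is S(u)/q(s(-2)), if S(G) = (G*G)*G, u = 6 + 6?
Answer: 16128/31 ≈ 520.26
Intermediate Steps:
s(v) = 2*v
q(C) = -93/(7*C) (q(C) = 3*(-31/C)/7 = -93/(7*C))
u = 12
S(G) = G³ (S(G) = G²*G = G³)
S(u)/q(s(-2)) = 12³/((-93/(7*(2*(-2))))) = 1728/((-93/7/(-4))) = 1728/((-93/7*(-¼))) = 1728/(93/28) = 1728*(28/93) = 16128/31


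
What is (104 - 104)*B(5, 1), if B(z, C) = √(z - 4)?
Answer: 0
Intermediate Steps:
B(z, C) = √(-4 + z)
(104 - 104)*B(5, 1) = (104 - 104)*√(-4 + 5) = 0*√1 = 0*1 = 0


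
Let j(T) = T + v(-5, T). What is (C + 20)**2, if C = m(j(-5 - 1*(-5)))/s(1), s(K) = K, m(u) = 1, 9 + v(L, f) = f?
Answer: 441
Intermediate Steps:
v(L, f) = -9 + f
j(T) = -9 + 2*T (j(T) = T + (-9 + T) = -9 + 2*T)
C = 1 (C = 1/1 = 1*1 = 1)
(C + 20)**2 = (1 + 20)**2 = 21**2 = 441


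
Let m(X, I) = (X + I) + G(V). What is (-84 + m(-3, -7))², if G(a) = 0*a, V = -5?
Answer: 8836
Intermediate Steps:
G(a) = 0
m(X, I) = I + X (m(X, I) = (X + I) + 0 = (I + X) + 0 = I + X)
(-84 + m(-3, -7))² = (-84 + (-7 - 3))² = (-84 - 10)² = (-94)² = 8836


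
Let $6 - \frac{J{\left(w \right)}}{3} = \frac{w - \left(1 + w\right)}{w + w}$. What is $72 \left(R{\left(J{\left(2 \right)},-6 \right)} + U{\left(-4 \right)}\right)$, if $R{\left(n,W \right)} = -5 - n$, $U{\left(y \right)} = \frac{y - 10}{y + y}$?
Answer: $-1584$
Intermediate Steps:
$J{\left(w \right)} = 18 + \frac{3}{2 w}$ ($J{\left(w \right)} = 18 - 3 \frac{w - \left(1 + w\right)}{w + w} = 18 - 3 \left(- \frac{1}{2 w}\right) = 18 + \frac{3}{2 w}$)
$U{\left(y \right)} = \frac{-10 + y}{2 y}$
$72 \left(R{\left(J{\left(2 \right)},-6 \right)} + U{\left(-4 \right)}\right) = 72 \left(\left(-5 - \left(18 + \frac{3}{2 \cdot 2}\right)\right) + \frac{-10 - 4}{2 \left(-4\right)}\right) = 72 \left(\left(-5 - \left(18 + \frac{3}{2} \cdot \frac{1}{2}\right)\right) + \frac{1}{2} \left(- \frac{1}{4}\right) \left(-14\right)\right) = 72 \left(\left(-5 - \left(18 + \frac{3}{4}\right)\right) + \frac{7}{4}\right) = 72 \left(\left(-5 - \frac{75}{4}\right) + \frac{7}{4}\right) = 72 \left(- \frac{95}{4} + \frac{7}{4}\right) = 72 \left(-22\right) = -1584$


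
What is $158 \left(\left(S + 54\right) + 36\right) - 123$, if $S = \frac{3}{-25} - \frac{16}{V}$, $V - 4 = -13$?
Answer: $\frac{3230759}{225} \approx 14359.0$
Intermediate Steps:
$V = -9$ ($V = 4 - 13 = -9$)
$S = \frac{373}{225}$ ($S = \frac{3}{-25} - \frac{16}{-9} = 3 \left(- \frac{1}{25}\right) - - \frac{16}{9} = - \frac{3}{25} + \frac{16}{9} = \frac{373}{225} \approx 1.6578$)
$158 \left(\left(S + 54\right) + 36\right) - 123 = 158 \left(\left(\frac{373}{225} + 54\right) + 36\right) - 123 = 158 \left(\frac{12523}{225} + 36\right) - 123 = 158 \cdot \frac{20623}{225} - 123 = \frac{3258434}{225} - 123 = \frac{3230759}{225}$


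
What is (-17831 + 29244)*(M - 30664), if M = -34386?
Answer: -742415650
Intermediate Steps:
(-17831 + 29244)*(M - 30664) = (-17831 + 29244)*(-34386 - 30664) = 11413*(-65050) = -742415650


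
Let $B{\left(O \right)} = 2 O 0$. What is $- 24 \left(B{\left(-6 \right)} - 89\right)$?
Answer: $2136$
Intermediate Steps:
$B{\left(O \right)} = 0$
$- 24 \left(B{\left(-6 \right)} - 89\right) = - 24 \left(0 - 89\right) = \left(-24\right) \left(-89\right) = 2136$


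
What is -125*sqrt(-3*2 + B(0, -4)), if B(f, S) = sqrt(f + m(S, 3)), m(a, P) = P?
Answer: -125*I*sqrt(6 - sqrt(3)) ≈ -258.24*I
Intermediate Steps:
B(f, S) = sqrt(3 + f) (B(f, S) = sqrt(f + 3) = sqrt(3 + f))
-125*sqrt(-3*2 + B(0, -4)) = -125*sqrt(-3*2 + sqrt(3 + 0)) = -125*sqrt(-6 + sqrt(3))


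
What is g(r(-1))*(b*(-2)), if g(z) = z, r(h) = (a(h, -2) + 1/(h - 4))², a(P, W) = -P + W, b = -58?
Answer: 4176/25 ≈ 167.04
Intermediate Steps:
a(P, W) = W - P
r(h) = (-2 + 1/(-4 + h) - h)² (r(h) = ((-2 - h) + 1/(h - 4))² = ((-2 - h) + 1/(-4 + h))² = (-2 + 1/(-4 + h) - h)²)
g(r(-1))*(b*(-2)) = ((9 - 1*(-1)² + 2*(-1))²/(-4 - 1)²)*(-58*(-2)) = ((9 - 1*1 - 2)²/(-5)²)*116 = ((9 - 1 - 2)²/25)*116 = ((1/25)*6²)*116 = ((1/25)*36)*116 = (36/25)*116 = 4176/25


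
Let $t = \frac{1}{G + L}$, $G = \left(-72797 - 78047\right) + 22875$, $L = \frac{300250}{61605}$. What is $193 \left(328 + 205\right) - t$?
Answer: $\frac{162187997283452}{1576645999} \approx 1.0287 \cdot 10^{5}$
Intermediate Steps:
$L = \frac{60050}{12321}$ ($L = 300250 \cdot \frac{1}{61605} = \frac{60050}{12321} \approx 4.8738$)
$G = -127969$ ($G = -150844 + 22875 = -127969$)
$t = - \frac{12321}{1576645999}$ ($t = \frac{1}{-127969 + \frac{60050}{12321}} = \frac{1}{- \frac{1576645999}{12321}} = - \frac{12321}{1576645999} \approx -7.8147 \cdot 10^{-6}$)
$193 \left(328 + 205\right) - t = 193 \left(328 + 205\right) - - \frac{12321}{1576645999} = 193 \cdot 533 + \frac{12321}{1576645999} = 102869 + \frac{12321}{1576645999} = \frac{162187997283452}{1576645999}$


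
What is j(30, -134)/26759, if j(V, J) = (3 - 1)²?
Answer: 4/26759 ≈ 0.00014948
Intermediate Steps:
j(V, J) = 4 (j(V, J) = 2² = 4)
j(30, -134)/26759 = 4/26759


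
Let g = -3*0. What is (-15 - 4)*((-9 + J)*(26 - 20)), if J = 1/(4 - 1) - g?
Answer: 988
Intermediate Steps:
g = 0
J = ⅓ (J = 1/(4 - 1) - 1*0 = 1/3 + 0 = ⅓ + 0 = ⅓ ≈ 0.33333)
(-15 - 4)*((-9 + J)*(26 - 20)) = (-15 - 4)*((-9 + ⅓)*(26 - 20)) = -(-494)*6/3 = -19*(-52) = 988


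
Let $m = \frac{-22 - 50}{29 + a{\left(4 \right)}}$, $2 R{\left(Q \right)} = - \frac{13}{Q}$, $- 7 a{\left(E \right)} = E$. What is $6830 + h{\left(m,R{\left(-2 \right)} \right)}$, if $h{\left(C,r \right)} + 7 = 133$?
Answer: $6956$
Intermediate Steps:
$a{\left(E \right)} = - \frac{E}{7}$
$R{\left(Q \right)} = - \frac{13}{2 Q}$ ($R{\left(Q \right)} = \frac{\left(-13\right) \frac{1}{Q}}{2} = - \frac{13}{2 Q}$)
$m = - \frac{504}{199}$ ($m = \frac{-22 - 50}{29 - \frac{4}{7}} = - \frac{72}{29 - \frac{4}{7}} = - \frac{72}{\frac{199}{7}} = \left(-72\right) \frac{7}{199} = - \frac{504}{199} \approx -2.5327$)
$h{\left(C,r \right)} = 126$ ($h{\left(C,r \right)} = -7 + 133 = 126$)
$6830 + h{\left(m,R{\left(-2 \right)} \right)} = 6830 + 126 = 6956$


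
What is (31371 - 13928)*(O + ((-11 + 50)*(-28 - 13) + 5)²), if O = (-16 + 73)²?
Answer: 44376474655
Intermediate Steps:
O = 3249 (O = 57² = 3249)
(31371 - 13928)*(O + ((-11 + 50)*(-28 - 13) + 5)²) = (31371 - 13928)*(3249 + ((-11 + 50)*(-28 - 13) + 5)²) = 17443*(3249 + (39*(-41) + 5)²) = 17443*(3249 + (-1599 + 5)²) = 17443*(3249 + (-1594)²) = 17443*(3249 + 2540836) = 17443*2544085 = 44376474655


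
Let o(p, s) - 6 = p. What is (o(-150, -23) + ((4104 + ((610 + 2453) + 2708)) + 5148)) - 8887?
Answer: 5992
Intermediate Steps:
o(p, s) = 6 + p
(o(-150, -23) + ((4104 + ((610 + 2453) + 2708)) + 5148)) - 8887 = ((6 - 150) + ((4104 + ((610 + 2453) + 2708)) + 5148)) - 8887 = (-144 + ((4104 + (3063 + 2708)) + 5148)) - 8887 = (-144 + ((4104 + 5771) + 5148)) - 8887 = (-144 + (9875 + 5148)) - 8887 = (-144 + 15023) - 8887 = 14879 - 8887 = 5992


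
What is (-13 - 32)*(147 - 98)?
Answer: -2205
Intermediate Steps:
(-13 - 32)*(147 - 98) = -45*49 = -2205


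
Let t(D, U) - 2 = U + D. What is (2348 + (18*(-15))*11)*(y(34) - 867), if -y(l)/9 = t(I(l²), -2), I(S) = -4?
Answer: 516882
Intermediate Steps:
t(D, U) = 2 + D + U (t(D, U) = 2 + (U + D) = 2 + (D + U) = 2 + D + U)
y(l) = 36 (y(l) = -9*(2 - 4 - 2) = -9*(-4) = 36)
(2348 + (18*(-15))*11)*(y(34) - 867) = (2348 + (18*(-15))*11)*(36 - 867) = (2348 - 270*11)*(-831) = (2348 - 2970)*(-831) = -622*(-831) = 516882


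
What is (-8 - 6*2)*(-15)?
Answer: 300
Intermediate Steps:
(-8 - 6*2)*(-15) = (-8 - 12)*(-15) = -20*(-15) = 300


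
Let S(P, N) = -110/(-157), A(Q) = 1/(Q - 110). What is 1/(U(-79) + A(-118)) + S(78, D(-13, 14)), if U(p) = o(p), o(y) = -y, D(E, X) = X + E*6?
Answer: 2017006/2827727 ≈ 0.71330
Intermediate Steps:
A(Q) = 1/(-110 + Q)
D(E, X) = X + 6*E
S(P, N) = 110/157 (S(P, N) = -110*(-1/157) = 110/157)
U(p) = -p
1/(U(-79) + A(-118)) + S(78, D(-13, 14)) = 1/(-1*(-79) + 1/(-110 - 118)) + 110/157 = 1/(79 + 1/(-228)) + 110/157 = 1/(79 - 1/228) + 110/157 = 1/(18011/228) + 110/157 = 228/18011 + 110/157 = 2017006/2827727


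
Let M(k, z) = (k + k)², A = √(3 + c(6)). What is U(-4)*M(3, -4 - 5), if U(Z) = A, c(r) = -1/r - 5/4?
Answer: 6*√57 ≈ 45.299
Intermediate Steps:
c(r) = -5/4 - 1/r (c(r) = -1/r - 5*¼ = -1/r - 5/4 = -5/4 - 1/r)
A = √57/6 (A = √(3 + (-5/4 - 1/6)) = √(3 + (-5/4 - 1*⅙)) = √(3 + (-5/4 - ⅙)) = √(3 - 17/12) = √(19/12) = √57/6 ≈ 1.2583)
M(k, z) = 4*k² (M(k, z) = (2*k)² = 4*k²)
U(Z) = √57/6
U(-4)*M(3, -4 - 5) = (√57/6)*(4*3²) = (√57/6)*(4*9) = (√57/6)*36 = 6*√57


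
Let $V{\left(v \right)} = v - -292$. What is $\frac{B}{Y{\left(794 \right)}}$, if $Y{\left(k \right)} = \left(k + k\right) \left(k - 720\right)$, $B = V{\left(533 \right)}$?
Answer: $\frac{825}{117512} \approx 0.0070206$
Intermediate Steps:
$V{\left(v \right)} = 292 + v$ ($V{\left(v \right)} = v + 292 = 292 + v$)
$B = 825$ ($B = 292 + 533 = 825$)
$Y{\left(k \right)} = 2 k \left(-720 + k\right)$
$\frac{B}{Y{\left(794 \right)}} = \frac{825}{2 \cdot 794 \left(-720 + 794\right)} = \frac{825}{2 \cdot 794 \cdot 74} = \frac{825}{117512}$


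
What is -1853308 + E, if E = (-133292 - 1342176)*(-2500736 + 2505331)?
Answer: -6781628768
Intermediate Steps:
E = -6779775460 (E = -1475468*4595 = -6779775460)
-1853308 + E = -1853308 - 6779775460 = -6781628768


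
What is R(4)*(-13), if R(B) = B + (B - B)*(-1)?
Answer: -52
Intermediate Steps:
R(B) = B (R(B) = B + 0*(-1) = B + 0 = B)
R(4)*(-13) = 4*(-13) = -52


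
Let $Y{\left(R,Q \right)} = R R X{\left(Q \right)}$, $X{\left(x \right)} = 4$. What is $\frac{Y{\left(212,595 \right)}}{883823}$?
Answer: $\frac{179776}{883823} \approx 0.20341$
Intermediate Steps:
$Y{\left(R,Q \right)} = 4 R^{2}$ ($Y{\left(R,Q \right)} = R R 4 = R^{2} \cdot 4 = 4 R^{2}$)
$\frac{Y{\left(212,595 \right)}}{883823} = \frac{4 \cdot 212^{2}}{883823} = 4 \cdot 44944 \cdot \frac{1}{883823} = 179776 \cdot \frac{1}{883823} = \frac{179776}{883823}$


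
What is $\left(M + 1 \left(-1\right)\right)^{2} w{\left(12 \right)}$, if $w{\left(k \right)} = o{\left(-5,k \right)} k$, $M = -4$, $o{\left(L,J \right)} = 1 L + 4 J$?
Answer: $12900$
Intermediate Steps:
$o{\left(L,J \right)} = L + 4 J$
$w{\left(k \right)} = k \left(-5 + 4 k\right)$ ($w{\left(k \right)} = \left(-5 + 4 k\right) k = k \left(-5 + 4 k\right)$)
$\left(M + 1 \left(-1\right)\right)^{2} w{\left(12 \right)} = \left(-4 + 1 \left(-1\right)\right)^{2} \cdot 12 \left(-5 + 4 \cdot 12\right) = \left(-4 - 1\right)^{2} \cdot 12 \left(-5 + 48\right) = \left(-5\right)^{2} \cdot 12 \cdot 43 = 25 \cdot 516 = 12900$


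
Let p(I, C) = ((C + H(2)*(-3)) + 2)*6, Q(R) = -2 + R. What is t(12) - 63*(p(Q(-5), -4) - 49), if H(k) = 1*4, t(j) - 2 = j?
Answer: 8393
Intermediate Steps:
t(j) = 2 + j
H(k) = 4
p(I, C) = -60 + 6*C (p(I, C) = ((C + 4*(-3)) + 2)*6 = ((C - 12) + 2)*6 = ((-12 + C) + 2)*6 = (-10 + C)*6 = -60 + 6*C)
t(12) - 63*(p(Q(-5), -4) - 49) = (2 + 12) - 63*((-60 + 6*(-4)) - 49) = 14 - 63*((-60 - 24) - 49) = 14 - 63*(-84 - 49) = 14 - 63*(-133) = 14 + 8379 = 8393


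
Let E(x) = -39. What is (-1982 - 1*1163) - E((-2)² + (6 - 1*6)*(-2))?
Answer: -3106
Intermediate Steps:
(-1982 - 1*1163) - E((-2)² + (6 - 1*6)*(-2)) = (-1982 - 1*1163) - 1*(-39) = (-1982 - 1163) + 39 = -3145 + 39 = -3106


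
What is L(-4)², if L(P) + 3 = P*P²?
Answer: 4489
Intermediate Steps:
L(P) = -3 + P³ (L(P) = -3 + P*P² = -3 + P³)
L(-4)² = (-3 + (-4)³)² = (-3 - 64)² = (-67)² = 4489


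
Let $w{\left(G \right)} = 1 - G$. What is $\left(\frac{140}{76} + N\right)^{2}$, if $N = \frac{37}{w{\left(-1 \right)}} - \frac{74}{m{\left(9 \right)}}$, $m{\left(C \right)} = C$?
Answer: $\frac{17181025}{116964} \approx 146.89$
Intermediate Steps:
$N = \frac{185}{18}$ ($N = \frac{37}{1 - -1} - \frac{74}{9} = \frac{37}{1 + 1} - \frac{74}{9} = \frac{37}{2} - \frac{74}{9} = \frac{185}{18} \approx 10.278$)
$\left(\frac{140}{76} + N\right)^{2} = \left(\frac{140}{76} + \frac{185}{18}\right)^{2} = \left(140 \cdot \frac{1}{76} + \frac{185}{18}\right)^{2} = \left(\frac{35}{19} + \frac{185}{18}\right)^{2} = \left(\frac{4145}{342}\right)^{2} = \frac{17181025}{116964}$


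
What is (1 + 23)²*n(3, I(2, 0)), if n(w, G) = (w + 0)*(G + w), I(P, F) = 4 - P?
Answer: 8640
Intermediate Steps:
n(w, G) = w*(G + w)
(1 + 23)²*n(3, I(2, 0)) = (1 + 23)²*(3*((4 - 1*2) + 3)) = 24²*(3*((4 - 2) + 3)) = 576*(3*(2 + 3)) = 576*(3*5) = 576*15 = 8640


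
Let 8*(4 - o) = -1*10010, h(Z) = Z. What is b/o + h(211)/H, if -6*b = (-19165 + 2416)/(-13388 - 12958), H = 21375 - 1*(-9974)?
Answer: 4593621032/691158017639 ≈ 0.0066463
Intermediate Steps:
o = 5021/4 (o = 4 - (-1)*10010/8 = 4 - ⅛*(-10010) = 4 + 5005/4 = 5021/4 ≈ 1255.3)
H = 31349 (H = 21375 + 9974 = 31349)
b = -1861/17564 (b = -(-19165 + 2416)/(6*(-13388 - 12958)) = -(-5583)/(2*(-26346)) = -(-5583)*(-1)/(2*26346) = -⅙*5583/8782 = -1861/17564 ≈ -0.10596)
b/o + h(211)/H = -1861/(17564*5021/4) + 211/31349 = -1861/17564*4/5021 + 211*(1/31349) = -1861/22047211 + 211/31349 = 4593621032/691158017639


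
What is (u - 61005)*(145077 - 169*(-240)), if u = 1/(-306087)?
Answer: -1155456507702244/102029 ≈ -1.1325e+10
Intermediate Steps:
u = -1/306087 ≈ -3.2670e-6
(u - 61005)*(145077 - 169*(-240)) = (-1/306087 - 61005)*(145077 - 169*(-240)) = -18672837436*(145077 + 40560)/306087 = -18672837436/306087*185637 = -1155456507702244/102029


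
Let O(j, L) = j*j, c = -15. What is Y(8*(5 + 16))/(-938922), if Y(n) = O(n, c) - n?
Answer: -4676/156487 ≈ -0.029881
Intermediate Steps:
O(j, L) = j²
Y(n) = n² - n
Y(8*(5 + 16))/(-938922) = ((8*(5 + 16))*(-1 + 8*(5 + 16)))/(-938922) = ((8*21)*(-1 + 8*21))*(-1/938922) = (168*(-1 + 168))*(-1/938922) = (168*167)*(-1/938922) = 28056*(-1/938922) = -4676/156487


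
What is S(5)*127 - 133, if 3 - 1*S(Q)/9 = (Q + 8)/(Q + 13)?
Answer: 4941/2 ≈ 2470.5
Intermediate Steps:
S(Q) = 27 - 9*(8 + Q)/(13 + Q) (S(Q) = 27 - 9*(Q + 8)/(Q + 13) = 27 - 9*(8 + Q)/(13 + Q))
S(5)*127 - 133 = (9*(31 + 2*5)/(13 + 5))*127 - 133 = (9*(31 + 10)/18)*127 - 133 = (9*(1/18)*41)*127 - 133 = (41/2)*127 - 133 = 5207/2 - 133 = 4941/2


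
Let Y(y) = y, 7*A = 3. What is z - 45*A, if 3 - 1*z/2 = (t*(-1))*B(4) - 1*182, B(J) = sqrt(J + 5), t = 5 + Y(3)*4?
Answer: 3169/7 ≈ 452.71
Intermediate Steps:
A = 3/7 (A = (1/7)*3 = 3/7 ≈ 0.42857)
t = 17 (t = 5 + 3*4 = 5 + 12 = 17)
B(J) = sqrt(5 + J)
z = 472 (z = 6 - 2*((17*(-1))*sqrt(5 + 4) - 1*182) = 6 - 2*(-17*sqrt(9) - 182) = 6 - 2*(-17*3 - 182) = 6 - 2*(-51 - 182) = 6 - 2*(-233) = 6 + 466 = 472)
z - 45*A = 472 - 45*3/7 = 472 - 135/7 = 3169/7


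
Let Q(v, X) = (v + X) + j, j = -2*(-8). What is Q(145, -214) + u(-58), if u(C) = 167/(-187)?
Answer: -10078/187 ≈ -53.893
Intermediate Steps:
u(C) = -167/187 (u(C) = 167*(-1/187) = -167/187)
j = 16
Q(v, X) = 16 + X + v (Q(v, X) = (v + X) + 16 = (X + v) + 16 = 16 + X + v)
Q(145, -214) + u(-58) = (16 - 214 + 145) - 167/187 = -53 - 167/187 = -10078/187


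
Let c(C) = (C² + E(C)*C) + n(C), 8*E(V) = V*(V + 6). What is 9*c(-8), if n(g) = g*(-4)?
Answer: 720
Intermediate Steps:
n(g) = -4*g
E(V) = V*(6 + V)/8 (E(V) = (V*(V + 6))/8 = (V*(6 + V))/8 = V*(6 + V)/8)
c(C) = C² - 4*C + C²*(6 + C)/8 (c(C) = (C² + (C*(6 + C)/8)*C) - 4*C = (C² + C²*(6 + C)/8) - 4*C = C² - 4*C + C²*(6 + C)/8)
9*c(-8) = 9*((⅛)*(-8)*(-32 + (-8)² + 14*(-8))) = 9*((⅛)*(-8)*(-32 + 64 - 112)) = 9*((⅛)*(-8)*(-80)) = 9*80 = 720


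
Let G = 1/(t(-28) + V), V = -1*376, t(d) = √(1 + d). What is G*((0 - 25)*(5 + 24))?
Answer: 272600/141403 + 2175*I*√3/141403 ≈ 1.9278 + 0.026642*I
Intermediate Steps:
V = -376
G = 1/(-376 + 3*I*√3) (G = 1/(√(1 - 28) - 376) = 1/(√(-27) - 376) = 1/(3*I*√3 - 376) = 1/(-376 + 3*I*√3) ≈ -0.0026591 - 3.675e-5*I)
G*((0 - 25)*(5 + 24)) = (-376/141403 - 3*I*√3/141403)*((0 - 25)*(5 + 24)) = (-376/141403 - 3*I*√3/141403)*(-25*29) = (-376/141403 - 3*I*√3/141403)*(-725) = 272600/141403 + 2175*I*√3/141403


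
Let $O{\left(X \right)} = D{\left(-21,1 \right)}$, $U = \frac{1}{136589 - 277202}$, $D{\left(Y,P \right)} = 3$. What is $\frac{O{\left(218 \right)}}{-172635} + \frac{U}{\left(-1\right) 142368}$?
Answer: $- \frac{20018734039}{1151981361701280} \approx -1.7378 \cdot 10^{-5}$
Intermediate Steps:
$U = - \frac{1}{140613}$ ($U = \frac{1}{-140613} = - \frac{1}{140613} \approx -7.1117 \cdot 10^{-6}$)
$O{\left(X \right)} = 3$
$\frac{O{\left(218 \right)}}{-172635} + \frac{U}{\left(-1\right) 142368} = \frac{3}{-172635} - \frac{1}{140613 \left(\left(-1\right) 142368\right)} = 3 \left(- \frac{1}{172635}\right) - \frac{1}{140613 \left(-142368\right)} = - \frac{1}{57545} - - \frac{1}{20018791584} = - \frac{1}{57545} + \frac{1}{20018791584} = - \frac{20018734039}{1151981361701280}$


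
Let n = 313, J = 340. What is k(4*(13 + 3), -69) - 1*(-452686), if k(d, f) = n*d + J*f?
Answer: 449258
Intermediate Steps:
k(d, f) = 313*d + 340*f
k(4*(13 + 3), -69) - 1*(-452686) = (313*(4*(13 + 3)) + 340*(-69)) - 1*(-452686) = (313*(4*16) - 23460) + 452686 = (313*64 - 23460) + 452686 = (20032 - 23460) + 452686 = -3428 + 452686 = 449258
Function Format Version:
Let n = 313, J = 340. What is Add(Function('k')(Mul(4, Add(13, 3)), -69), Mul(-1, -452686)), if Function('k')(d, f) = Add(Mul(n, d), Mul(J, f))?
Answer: 449258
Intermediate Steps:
Function('k')(d, f) = Add(Mul(313, d), Mul(340, f))
Add(Function('k')(Mul(4, Add(13, 3)), -69), Mul(-1, -452686)) = Add(Add(Mul(313, Mul(4, Add(13, 3))), Mul(340, -69)), Mul(-1, -452686)) = Add(Add(Mul(313, Mul(4, 16)), -23460), 452686) = Add(Add(Mul(313, 64), -23460), 452686) = Add(Add(20032, -23460), 452686) = Add(-3428, 452686) = 449258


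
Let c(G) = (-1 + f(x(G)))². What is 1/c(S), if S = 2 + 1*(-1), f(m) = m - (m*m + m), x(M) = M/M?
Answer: ¼ ≈ 0.25000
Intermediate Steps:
x(M) = 1
f(m) = -m² (f(m) = m - (m² + m) = m - (m + m²) = m + (-m - m²) = -m²)
S = 1 (S = 2 - 1 = 1)
c(G) = 4 (c(G) = (-1 - 1*1²)² = (-1 - 1*1)² = (-1 - 1)² = (-2)² = 4)
1/c(S) = 1/4 = ¼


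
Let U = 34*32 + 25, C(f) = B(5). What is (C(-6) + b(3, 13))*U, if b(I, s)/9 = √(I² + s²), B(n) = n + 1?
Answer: 6678 + 10017*√178 ≈ 1.4032e+5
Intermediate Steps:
B(n) = 1 + n
C(f) = 6 (C(f) = 1 + 5 = 6)
b(I, s) = 9*√(I² + s²)
U = 1113 (U = 1088 + 25 = 1113)
(C(-6) + b(3, 13))*U = (6 + 9*√(3² + 13²))*1113 = (6 + 9*√(9 + 169))*1113 = (6 + 9*√178)*1113 = 6678 + 10017*√178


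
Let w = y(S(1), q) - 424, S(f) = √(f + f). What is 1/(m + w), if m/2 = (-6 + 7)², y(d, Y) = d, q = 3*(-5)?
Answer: -211/89041 - √2/178082 ≈ -0.0023776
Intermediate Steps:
S(f) = √2*√f (S(f) = √(2*f) = √2*√f)
q = -15
m = 2 (m = 2*(-6 + 7)² = 2*1² = 2*1 = 2)
w = -424 + √2 (w = √2*√1 - 424 = √2*1 - 424 = √2 - 424 = -424 + √2 ≈ -422.59)
1/(m + w) = 1/(2 + (-424 + √2)) = 1/(-422 + √2)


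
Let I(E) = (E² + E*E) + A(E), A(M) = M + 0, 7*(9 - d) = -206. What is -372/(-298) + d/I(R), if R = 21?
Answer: 1215787/941829 ≈ 1.2909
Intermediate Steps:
d = 269/7 (d = 9 - ⅐*(-206) = 9 + 206/7 = 269/7 ≈ 38.429)
A(M) = M
I(E) = E + 2*E² (I(E) = (E² + E*E) + E = (E² + E²) + E = 2*E² + E = E + 2*E²)
-372/(-298) + d/I(R) = -372/(-298) + 269/(7*((21*(1 + 2*21)))) = -372*(-1/298) + 269/(7*((21*(1 + 42)))) = 186/149 + 269/(7*((21*43))) = 186/149 + (269/7)/903 = 186/149 + (269/7)*(1/903) = 186/149 + 269/6321 = 1215787/941829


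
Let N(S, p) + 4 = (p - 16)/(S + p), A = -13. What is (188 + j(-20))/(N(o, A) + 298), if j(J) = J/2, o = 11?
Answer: 356/617 ≈ 0.57699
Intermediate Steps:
j(J) = J/2 (j(J) = J*(½) = J/2)
N(S, p) = -4 + (-16 + p)/(S + p) (N(S, p) = -4 + (p - 16)/(S + p) = -4 + (-16 + p)/(S + p))
(188 + j(-20))/(N(o, A) + 298) = (188 + (½)*(-20))/((-16 - 4*11 - 3*(-13))/(11 - 13) + 298) = (188 - 10)/((-16 - 44 + 39)/(-2) + 298) = 178/(-½*(-21) + 298) = 178/(21/2 + 298) = 178/(617/2) = 178*(2/617) = 356/617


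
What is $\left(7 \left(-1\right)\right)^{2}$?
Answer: $49$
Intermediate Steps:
$\left(7 \left(-1\right)\right)^{2} = \left(-7\right)^{2} = 49$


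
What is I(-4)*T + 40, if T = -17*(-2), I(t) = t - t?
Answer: 40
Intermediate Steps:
I(t) = 0
T = 34
I(-4)*T + 40 = 0*34 + 40 = 0 + 40 = 40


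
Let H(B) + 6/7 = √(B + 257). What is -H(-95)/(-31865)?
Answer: -6/223055 + 9*√2/31865 ≈ 0.00037253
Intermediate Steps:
H(B) = -6/7 + √(257 + B) (H(B) = -6/7 + √(B + 257) = -6/7 + √(257 + B))
-H(-95)/(-31865) = -(-6/7 + √(257 - 95))/(-31865) = -(-6/7 + √162)*(-1/31865) = -(-6/7 + 9*√2)*(-1/31865) = (6/7 - 9*√2)*(-1/31865) = -6/223055 + 9*√2/31865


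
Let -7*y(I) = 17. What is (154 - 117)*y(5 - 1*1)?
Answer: -629/7 ≈ -89.857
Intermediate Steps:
y(I) = -17/7 (y(I) = -⅐*17 = -17/7)
(154 - 117)*y(5 - 1*1) = (154 - 117)*(-17/7) = 37*(-17/7) = -629/7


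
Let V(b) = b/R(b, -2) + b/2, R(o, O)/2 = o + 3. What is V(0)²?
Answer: 0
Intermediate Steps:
R(o, O) = 6 + 2*o (R(o, O) = 2*(o + 3) = 2*(3 + o) = 6 + 2*o)
V(b) = b/2 + b/(6 + 2*b) (V(b) = b/(6 + 2*b) + b/2 = b/2 + b/(6 + 2*b))
V(0)² = ((½)*0*(4 + 0)/(3 + 0))² = ((½)*0*4/3)² = ((½)*0*(⅓)*4)² = 0² = 0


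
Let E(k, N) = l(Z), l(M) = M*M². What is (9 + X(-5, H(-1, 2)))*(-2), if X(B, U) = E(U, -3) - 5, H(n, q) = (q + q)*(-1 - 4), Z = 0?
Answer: -8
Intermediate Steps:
l(M) = M³
E(k, N) = 0 (E(k, N) = 0³ = 0)
H(n, q) = -10*q (H(n, q) = (2*q)*(-5) = -10*q)
X(B, U) = -5 (X(B, U) = 0 - 5 = -5)
(9 + X(-5, H(-1, 2)))*(-2) = (9 - 5)*(-2) = 4*(-2) = -8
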